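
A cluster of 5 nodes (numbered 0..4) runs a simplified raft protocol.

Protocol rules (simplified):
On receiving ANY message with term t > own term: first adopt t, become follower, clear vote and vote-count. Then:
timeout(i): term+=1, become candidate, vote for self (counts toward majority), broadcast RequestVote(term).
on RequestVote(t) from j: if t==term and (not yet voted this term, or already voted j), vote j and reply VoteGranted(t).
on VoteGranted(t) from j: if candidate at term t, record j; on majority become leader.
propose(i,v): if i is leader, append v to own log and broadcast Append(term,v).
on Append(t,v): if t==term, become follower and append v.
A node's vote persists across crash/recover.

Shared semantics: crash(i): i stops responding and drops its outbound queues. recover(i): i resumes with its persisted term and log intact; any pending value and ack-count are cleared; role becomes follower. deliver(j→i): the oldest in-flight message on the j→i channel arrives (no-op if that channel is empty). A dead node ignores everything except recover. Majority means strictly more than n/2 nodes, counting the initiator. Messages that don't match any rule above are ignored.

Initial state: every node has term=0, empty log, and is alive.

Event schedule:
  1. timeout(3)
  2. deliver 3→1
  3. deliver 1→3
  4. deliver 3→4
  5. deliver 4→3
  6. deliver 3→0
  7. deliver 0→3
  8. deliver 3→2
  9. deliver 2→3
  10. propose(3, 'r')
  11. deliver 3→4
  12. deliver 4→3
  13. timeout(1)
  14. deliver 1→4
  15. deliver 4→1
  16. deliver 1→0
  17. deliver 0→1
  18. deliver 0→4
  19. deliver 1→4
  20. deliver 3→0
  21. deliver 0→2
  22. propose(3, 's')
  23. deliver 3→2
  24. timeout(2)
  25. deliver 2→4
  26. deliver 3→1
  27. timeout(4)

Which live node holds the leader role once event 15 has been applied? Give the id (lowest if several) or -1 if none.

3

step 1 timeout(3): 3={cand,t=1,log=-}
step 2 deliver 3→1: 1={foll,t=1,log=-}
step 3 deliver 1→3: —
step 4 deliver 3→4: 4={foll,t=1,log=-}
step 5 deliver 4→3: 3={lead,t=1,log=-}
step 6 deliver 3→0: 0={foll,t=1,log=-}
step 7 deliver 0→3: —
step 8 deliver 3→2: 2={foll,t=1,log=-}
step 9 deliver 2→3: —
step 10 propose(3,'r'): 3={lead,t=1,log=r}
step 11 deliver 3→4: 4={foll,t=1,log=r}
step 12 deliver 4→3: —
step 13 timeout(1): 1={cand,t=2,log=-}
step 14 deliver 1→4: 4={foll,t=2,log=r}
step 15 deliver 4→1: —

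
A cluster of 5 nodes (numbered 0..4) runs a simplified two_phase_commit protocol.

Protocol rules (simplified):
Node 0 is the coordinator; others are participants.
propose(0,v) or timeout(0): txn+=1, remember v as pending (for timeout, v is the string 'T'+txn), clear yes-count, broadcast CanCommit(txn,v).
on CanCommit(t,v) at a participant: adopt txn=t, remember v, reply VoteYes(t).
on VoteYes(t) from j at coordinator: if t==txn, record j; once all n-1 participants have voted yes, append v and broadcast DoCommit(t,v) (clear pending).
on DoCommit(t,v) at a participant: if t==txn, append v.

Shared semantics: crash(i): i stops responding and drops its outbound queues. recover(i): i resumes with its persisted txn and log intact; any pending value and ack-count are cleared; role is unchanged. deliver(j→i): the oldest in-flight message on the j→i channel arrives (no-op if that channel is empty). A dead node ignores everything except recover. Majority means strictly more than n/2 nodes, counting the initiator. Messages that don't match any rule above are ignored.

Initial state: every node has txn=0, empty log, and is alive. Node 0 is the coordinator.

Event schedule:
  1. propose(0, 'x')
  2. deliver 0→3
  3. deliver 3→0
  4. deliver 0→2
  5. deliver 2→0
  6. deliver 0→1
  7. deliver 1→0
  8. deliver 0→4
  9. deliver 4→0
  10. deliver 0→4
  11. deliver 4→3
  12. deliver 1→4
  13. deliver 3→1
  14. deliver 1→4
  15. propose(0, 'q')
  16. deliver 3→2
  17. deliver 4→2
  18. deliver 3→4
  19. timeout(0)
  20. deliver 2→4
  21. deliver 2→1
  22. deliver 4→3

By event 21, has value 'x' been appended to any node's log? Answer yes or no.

after 1 — propose(0,'x'): n0:coor/t1/[-]
after 2 — deliver 0→3: n3:part/t1/[-]
after 3 — deliver 3→0: ·
after 4 — deliver 0→2: n2:part/t1/[-]
after 5 — deliver 2→0: ·
after 6 — deliver 0→1: n1:part/t1/[-]
after 7 — deliver 1→0: ·
after 8 — deliver 0→4: n4:part/t1/[-]
after 9 — deliver 4→0: n0:coor/t1/[x]
after 10 — deliver 0→4: n4:part/t1/[x]
after 11 — deliver 4→3: ·
after 12 — deliver 1→4: ·
after 13 — deliver 3→1: ·
after 14 — deliver 1→4: ·
after 15 — propose(0,'q'): n0:coor/t2/[x]
after 16 — deliver 3→2: ·
after 17 — deliver 4→2: ·
after 18 — deliver 3→4: ·
after 19 — timeout(0): n0:coor/t3/[x]
after 20 — deliver 2→4: ·
after 21 — deliver 2→1: ·

yes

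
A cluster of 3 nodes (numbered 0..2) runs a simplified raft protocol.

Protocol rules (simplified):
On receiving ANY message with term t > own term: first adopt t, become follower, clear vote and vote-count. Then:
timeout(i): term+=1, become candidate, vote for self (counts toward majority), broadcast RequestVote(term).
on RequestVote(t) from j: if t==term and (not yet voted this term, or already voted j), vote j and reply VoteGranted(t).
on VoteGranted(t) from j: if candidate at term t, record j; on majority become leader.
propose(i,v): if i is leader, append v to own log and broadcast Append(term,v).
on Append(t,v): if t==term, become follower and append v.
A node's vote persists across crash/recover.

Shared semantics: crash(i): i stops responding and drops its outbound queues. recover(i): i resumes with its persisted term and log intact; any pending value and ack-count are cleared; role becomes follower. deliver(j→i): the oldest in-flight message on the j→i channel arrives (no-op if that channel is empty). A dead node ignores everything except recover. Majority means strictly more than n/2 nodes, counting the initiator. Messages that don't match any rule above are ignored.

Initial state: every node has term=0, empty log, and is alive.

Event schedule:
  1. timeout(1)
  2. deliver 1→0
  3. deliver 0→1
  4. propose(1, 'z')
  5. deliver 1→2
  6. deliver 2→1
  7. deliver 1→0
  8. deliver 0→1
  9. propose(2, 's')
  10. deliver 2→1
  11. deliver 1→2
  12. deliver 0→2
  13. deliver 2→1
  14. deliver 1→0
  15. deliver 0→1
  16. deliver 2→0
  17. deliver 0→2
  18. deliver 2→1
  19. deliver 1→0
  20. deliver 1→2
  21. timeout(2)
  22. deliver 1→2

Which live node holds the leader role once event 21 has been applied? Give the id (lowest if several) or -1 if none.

after 1 — timeout(1): n1:cand/t1/[-]
after 2 — deliver 1→0: n0:foll/t1/[-]
after 3 — deliver 0→1: n1:lead/t1/[-]
after 4 — propose(1,'z'): n1:lead/t1/[z]
after 5 — deliver 1→2: n2:foll/t1/[-]
after 6 — deliver 2→1: ·
after 7 — deliver 1→0: n0:foll/t1/[z]
after 8 — deliver 0→1: ·
after 9 — propose(2,'s'): ·
after 10 — deliver 2→1: ·
after 11 — deliver 1→2: n2:foll/t1/[z]
after 12 — deliver 0→2: ·
after 13 — deliver 2→1: ·
after 14 — deliver 1→0: ·
after 15 — deliver 0→1: ·
after 16 — deliver 2→0: ·
after 17 — deliver 0→2: ·
after 18 — deliver 2→1: ·
after 19 — deliver 1→0: ·
after 20 — deliver 1→2: ·
after 21 — timeout(2): n2:cand/t2/[z]

1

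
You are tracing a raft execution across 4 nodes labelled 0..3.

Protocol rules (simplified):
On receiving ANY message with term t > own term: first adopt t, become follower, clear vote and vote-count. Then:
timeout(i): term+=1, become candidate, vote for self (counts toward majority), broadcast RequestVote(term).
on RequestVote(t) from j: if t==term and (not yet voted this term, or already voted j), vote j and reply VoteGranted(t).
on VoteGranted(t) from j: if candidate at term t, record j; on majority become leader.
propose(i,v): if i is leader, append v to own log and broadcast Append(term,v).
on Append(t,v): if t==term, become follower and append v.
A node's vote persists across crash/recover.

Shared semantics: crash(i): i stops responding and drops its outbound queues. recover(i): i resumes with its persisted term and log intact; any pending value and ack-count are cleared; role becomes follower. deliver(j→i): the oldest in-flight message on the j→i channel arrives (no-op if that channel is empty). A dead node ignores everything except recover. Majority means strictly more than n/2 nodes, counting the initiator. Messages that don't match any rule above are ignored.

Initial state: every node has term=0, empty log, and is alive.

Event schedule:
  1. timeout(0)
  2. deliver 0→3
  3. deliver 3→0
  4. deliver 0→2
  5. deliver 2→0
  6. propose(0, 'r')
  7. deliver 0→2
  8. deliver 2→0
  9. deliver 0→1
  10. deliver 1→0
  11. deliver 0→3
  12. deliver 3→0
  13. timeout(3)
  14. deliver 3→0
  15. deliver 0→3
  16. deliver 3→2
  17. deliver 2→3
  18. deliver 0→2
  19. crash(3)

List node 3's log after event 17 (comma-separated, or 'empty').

after 1 — timeout(0): n0:cand/t1/[-]
after 2 — deliver 0→3: n3:foll/t1/[-]
after 3 — deliver 3→0: ·
after 4 — deliver 0→2: n2:foll/t1/[-]
after 5 — deliver 2→0: n0:lead/t1/[-]
after 6 — propose(0,'r'): n0:lead/t1/[r]
after 7 — deliver 0→2: n2:foll/t1/[r]
after 8 — deliver 2→0: ·
after 9 — deliver 0→1: n1:foll/t1/[-]
after 10 — deliver 1→0: ·
after 11 — deliver 0→3: n3:foll/t1/[r]
after 12 — deliver 3→0: ·
after 13 — timeout(3): n3:cand/t2/[r]
after 14 — deliver 3→0: n0:foll/t2/[r]
after 15 — deliver 0→3: ·
after 16 — deliver 3→2: n2:foll/t2/[r]
after 17 — deliver 2→3: n3:lead/t2/[r]

r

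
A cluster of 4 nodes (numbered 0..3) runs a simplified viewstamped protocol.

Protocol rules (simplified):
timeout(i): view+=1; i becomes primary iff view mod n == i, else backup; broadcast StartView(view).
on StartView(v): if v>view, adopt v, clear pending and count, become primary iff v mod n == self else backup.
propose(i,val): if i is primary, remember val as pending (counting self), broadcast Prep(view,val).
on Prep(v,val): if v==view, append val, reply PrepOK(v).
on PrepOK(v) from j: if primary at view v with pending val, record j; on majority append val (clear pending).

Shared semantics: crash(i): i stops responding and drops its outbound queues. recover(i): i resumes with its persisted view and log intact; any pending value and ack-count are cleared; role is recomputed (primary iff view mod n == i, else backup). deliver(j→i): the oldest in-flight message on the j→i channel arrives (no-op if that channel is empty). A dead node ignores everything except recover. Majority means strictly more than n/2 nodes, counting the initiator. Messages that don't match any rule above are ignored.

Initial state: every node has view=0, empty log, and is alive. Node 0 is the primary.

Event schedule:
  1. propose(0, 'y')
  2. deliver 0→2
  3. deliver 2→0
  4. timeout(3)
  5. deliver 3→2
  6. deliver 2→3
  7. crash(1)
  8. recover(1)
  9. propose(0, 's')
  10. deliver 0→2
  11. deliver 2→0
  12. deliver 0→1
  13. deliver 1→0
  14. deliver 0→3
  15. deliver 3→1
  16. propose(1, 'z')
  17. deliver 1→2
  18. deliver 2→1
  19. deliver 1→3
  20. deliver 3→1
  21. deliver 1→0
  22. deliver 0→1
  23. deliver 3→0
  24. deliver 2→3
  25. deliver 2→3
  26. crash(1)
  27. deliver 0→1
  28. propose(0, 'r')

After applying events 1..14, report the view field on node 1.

1. propose(0,'y'):  nop
2. deliver 0→2:  <2:back v0 y>
3. deliver 2→0:  nop
4. timeout(3):  <3:back v1 ->
5. deliver 3→2:  <2:back v1 y>
6. deliver 2→3:  nop
7. crash(1):  <1:✗back v0 ->
8. recover(1):  <1:back v0 ->
9. propose(0,'s'):  nop
10. deliver 0→2:  nop
11. deliver 2→0:  nop
12. deliver 0→1:  <1:back v0 y>
13. deliver 1→0:  nop
14. deliver 0→3:  nop

0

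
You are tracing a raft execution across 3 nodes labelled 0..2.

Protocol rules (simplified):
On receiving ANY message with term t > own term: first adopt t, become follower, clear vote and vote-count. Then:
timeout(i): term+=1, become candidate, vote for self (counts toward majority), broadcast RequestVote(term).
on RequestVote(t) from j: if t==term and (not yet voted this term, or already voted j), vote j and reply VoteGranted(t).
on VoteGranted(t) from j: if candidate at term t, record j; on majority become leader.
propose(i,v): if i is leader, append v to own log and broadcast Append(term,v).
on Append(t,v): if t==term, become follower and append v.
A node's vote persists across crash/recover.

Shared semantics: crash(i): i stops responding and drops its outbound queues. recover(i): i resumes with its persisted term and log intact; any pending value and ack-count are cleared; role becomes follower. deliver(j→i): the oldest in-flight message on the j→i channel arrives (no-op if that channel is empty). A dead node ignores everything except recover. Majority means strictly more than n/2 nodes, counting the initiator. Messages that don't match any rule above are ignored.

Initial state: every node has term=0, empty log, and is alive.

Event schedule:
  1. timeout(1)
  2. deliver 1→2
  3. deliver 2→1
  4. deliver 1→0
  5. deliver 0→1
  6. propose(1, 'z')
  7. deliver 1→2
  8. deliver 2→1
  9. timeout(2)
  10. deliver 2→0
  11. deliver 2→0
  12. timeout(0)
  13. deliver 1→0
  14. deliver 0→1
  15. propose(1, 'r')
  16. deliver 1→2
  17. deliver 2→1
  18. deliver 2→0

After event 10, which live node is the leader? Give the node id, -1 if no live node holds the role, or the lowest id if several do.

1

step 1 timeout(1): 1={cand,t=1,log=-}
step 2 deliver 1→2: 2={foll,t=1,log=-}
step 3 deliver 2→1: 1={lead,t=1,log=-}
step 4 deliver 1→0: 0={foll,t=1,log=-}
step 5 deliver 0→1: —
step 6 propose(1,'z'): 1={lead,t=1,log=z}
step 7 deliver 1→2: 2={foll,t=1,log=z}
step 8 deliver 2→1: —
step 9 timeout(2): 2={cand,t=2,log=z}
step 10 deliver 2→0: 0={foll,t=2,log=-}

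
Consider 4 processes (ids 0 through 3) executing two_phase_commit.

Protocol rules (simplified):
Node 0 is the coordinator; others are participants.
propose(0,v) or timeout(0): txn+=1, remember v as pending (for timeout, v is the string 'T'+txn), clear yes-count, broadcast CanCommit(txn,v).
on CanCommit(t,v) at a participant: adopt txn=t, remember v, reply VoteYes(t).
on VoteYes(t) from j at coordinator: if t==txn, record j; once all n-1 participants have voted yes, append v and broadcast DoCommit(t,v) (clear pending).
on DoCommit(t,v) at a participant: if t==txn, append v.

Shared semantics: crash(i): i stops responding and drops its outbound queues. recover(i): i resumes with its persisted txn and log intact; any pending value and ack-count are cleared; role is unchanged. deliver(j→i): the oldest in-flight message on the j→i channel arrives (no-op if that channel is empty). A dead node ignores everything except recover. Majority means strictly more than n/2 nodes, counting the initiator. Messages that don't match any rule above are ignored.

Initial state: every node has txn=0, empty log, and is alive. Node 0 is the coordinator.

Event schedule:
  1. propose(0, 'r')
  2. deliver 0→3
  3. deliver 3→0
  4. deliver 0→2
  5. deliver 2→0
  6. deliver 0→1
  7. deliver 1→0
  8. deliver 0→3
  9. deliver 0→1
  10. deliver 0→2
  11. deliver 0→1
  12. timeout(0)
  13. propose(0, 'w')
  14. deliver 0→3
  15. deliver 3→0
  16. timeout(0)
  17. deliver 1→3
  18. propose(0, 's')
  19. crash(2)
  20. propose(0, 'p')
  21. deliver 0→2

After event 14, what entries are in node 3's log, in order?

r

1. propose(0,'r'):  <0:coor t1 ->
2. deliver 0→3:  <3:part t1 ->
3. deliver 3→0:  nop
4. deliver 0→2:  <2:part t1 ->
5. deliver 2→0:  nop
6. deliver 0→1:  <1:part t1 ->
7. deliver 1→0:  <0:coor t1 r>
8. deliver 0→3:  <3:part t1 r>
9. deliver 0→1:  <1:part t1 r>
10. deliver 0→2:  <2:part t1 r>
11. deliver 0→1:  nop
12. timeout(0):  <0:coor t2 r>
13. propose(0,'w'):  <0:coor t3 r>
14. deliver 0→3:  <3:part t2 r>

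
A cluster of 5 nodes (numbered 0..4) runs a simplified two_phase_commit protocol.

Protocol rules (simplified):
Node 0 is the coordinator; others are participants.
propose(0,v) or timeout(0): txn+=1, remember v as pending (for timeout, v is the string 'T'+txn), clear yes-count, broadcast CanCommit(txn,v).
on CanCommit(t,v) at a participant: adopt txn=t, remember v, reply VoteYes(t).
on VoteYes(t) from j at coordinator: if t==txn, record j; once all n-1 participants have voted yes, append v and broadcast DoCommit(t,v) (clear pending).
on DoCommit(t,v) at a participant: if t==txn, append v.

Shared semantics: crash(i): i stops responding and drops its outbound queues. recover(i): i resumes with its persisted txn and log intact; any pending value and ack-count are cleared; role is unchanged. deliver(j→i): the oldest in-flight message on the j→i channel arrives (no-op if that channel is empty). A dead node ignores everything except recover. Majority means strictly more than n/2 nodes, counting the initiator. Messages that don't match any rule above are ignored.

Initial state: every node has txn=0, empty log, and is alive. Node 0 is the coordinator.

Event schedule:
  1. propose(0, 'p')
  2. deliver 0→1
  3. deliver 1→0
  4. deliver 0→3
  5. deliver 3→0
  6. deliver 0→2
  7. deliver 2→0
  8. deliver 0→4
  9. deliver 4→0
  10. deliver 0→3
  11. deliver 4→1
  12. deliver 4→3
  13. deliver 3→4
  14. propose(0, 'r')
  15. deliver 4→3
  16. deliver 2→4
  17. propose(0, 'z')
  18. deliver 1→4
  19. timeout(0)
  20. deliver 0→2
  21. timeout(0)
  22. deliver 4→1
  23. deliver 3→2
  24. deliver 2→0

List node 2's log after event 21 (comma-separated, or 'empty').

p

step 1 propose(0,'p'): 0={coor,t=1,log=-}
step 2 deliver 0→1: 1={part,t=1,log=-}
step 3 deliver 1→0: —
step 4 deliver 0→3: 3={part,t=1,log=-}
step 5 deliver 3→0: —
step 6 deliver 0→2: 2={part,t=1,log=-}
step 7 deliver 2→0: —
step 8 deliver 0→4: 4={part,t=1,log=-}
step 9 deliver 4→0: 0={coor,t=1,log=p}
step 10 deliver 0→3: 3={part,t=1,log=p}
step 11 deliver 4→1: —
step 12 deliver 4→3: —
step 13 deliver 3→4: —
step 14 propose(0,'r'): 0={coor,t=2,log=p}
step 15 deliver 4→3: —
step 16 deliver 2→4: —
step 17 propose(0,'z'): 0={coor,t=3,log=p}
step 18 deliver 1→4: —
step 19 timeout(0): 0={coor,t=4,log=p}
step 20 deliver 0→2: 2={part,t=1,log=p}
step 21 timeout(0): 0={coor,t=5,log=p}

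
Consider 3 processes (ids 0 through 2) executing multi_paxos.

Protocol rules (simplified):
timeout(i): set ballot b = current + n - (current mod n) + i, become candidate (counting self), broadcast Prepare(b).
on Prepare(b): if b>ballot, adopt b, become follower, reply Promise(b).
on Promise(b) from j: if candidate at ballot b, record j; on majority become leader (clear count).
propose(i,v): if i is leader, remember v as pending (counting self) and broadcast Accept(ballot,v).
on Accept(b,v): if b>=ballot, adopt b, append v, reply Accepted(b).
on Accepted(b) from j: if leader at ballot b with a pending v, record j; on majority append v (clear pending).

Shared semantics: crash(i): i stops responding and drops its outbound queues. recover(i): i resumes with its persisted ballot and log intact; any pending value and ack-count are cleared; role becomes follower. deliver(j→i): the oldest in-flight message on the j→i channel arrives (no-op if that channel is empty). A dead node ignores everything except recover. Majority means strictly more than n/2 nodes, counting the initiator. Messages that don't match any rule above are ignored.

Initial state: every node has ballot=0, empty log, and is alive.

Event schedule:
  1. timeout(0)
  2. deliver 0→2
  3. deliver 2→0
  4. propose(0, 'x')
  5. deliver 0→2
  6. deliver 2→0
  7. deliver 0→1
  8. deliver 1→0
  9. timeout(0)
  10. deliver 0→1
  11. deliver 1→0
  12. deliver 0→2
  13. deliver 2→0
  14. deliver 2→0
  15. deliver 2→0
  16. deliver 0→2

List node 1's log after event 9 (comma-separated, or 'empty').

empty

after 1 — timeout(0): n0:cand/b3/[-]
after 2 — deliver 0→2: n2:foll/b3/[-]
after 3 — deliver 2→0: n0:lead/b3/[-]
after 4 — propose(0,'x'): ·
after 5 — deliver 0→2: n2:foll/b3/[x]
after 6 — deliver 2→0: n0:lead/b3/[x]
after 7 — deliver 0→1: n1:foll/b3/[-]
after 8 — deliver 1→0: ·
after 9 — timeout(0): n0:cand/b6/[x]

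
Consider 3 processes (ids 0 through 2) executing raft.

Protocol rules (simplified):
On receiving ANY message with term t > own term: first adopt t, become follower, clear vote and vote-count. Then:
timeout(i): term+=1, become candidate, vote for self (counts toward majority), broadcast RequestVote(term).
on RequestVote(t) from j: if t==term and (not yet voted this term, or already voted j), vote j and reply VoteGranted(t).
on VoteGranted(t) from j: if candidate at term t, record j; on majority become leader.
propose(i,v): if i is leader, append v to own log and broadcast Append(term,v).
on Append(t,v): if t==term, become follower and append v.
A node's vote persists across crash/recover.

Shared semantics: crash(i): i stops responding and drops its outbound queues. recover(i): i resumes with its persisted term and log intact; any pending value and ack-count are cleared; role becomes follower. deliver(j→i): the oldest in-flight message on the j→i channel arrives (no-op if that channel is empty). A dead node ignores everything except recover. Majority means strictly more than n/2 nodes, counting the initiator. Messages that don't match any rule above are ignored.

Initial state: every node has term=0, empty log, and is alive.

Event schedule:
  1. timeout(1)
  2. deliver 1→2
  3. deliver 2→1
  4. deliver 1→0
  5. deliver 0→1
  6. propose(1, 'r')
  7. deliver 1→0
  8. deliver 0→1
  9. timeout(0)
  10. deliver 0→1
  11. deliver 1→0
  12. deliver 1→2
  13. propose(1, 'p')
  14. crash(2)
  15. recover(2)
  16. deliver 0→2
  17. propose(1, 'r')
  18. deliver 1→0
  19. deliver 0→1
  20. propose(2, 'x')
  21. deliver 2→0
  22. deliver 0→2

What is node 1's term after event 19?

2

[1] timeout(1) → N1(cand t1 [-])
[2] deliver 1→2 → N2(foll t1 [-])
[3] deliver 2→1 → N1(lead t1 [-])
[4] deliver 1→0 → N0(foll t1 [-])
[5] deliver 0→1 → ∅
[6] propose(1,'r') → N1(lead t1 [r])
[7] deliver 1→0 → N0(foll t1 [r])
[8] deliver 0→1 → ∅
[9] timeout(0) → N0(cand t2 [r])
[10] deliver 0→1 → N1(foll t2 [r])
[11] deliver 1→0 → N0(lead t2 [r])
[12] deliver 1→2 → N2(foll t1 [r])
[13] propose(1,'p') → ∅
[14] crash(2) → N2(✗foll t1 [r])
[15] recover(2) → N2(foll t1 [r])
[16] deliver 0→2 → N2(foll t2 [r])
[17] propose(1,'r') → ∅
[18] deliver 1→0 → ∅
[19] deliver 0→1 → ∅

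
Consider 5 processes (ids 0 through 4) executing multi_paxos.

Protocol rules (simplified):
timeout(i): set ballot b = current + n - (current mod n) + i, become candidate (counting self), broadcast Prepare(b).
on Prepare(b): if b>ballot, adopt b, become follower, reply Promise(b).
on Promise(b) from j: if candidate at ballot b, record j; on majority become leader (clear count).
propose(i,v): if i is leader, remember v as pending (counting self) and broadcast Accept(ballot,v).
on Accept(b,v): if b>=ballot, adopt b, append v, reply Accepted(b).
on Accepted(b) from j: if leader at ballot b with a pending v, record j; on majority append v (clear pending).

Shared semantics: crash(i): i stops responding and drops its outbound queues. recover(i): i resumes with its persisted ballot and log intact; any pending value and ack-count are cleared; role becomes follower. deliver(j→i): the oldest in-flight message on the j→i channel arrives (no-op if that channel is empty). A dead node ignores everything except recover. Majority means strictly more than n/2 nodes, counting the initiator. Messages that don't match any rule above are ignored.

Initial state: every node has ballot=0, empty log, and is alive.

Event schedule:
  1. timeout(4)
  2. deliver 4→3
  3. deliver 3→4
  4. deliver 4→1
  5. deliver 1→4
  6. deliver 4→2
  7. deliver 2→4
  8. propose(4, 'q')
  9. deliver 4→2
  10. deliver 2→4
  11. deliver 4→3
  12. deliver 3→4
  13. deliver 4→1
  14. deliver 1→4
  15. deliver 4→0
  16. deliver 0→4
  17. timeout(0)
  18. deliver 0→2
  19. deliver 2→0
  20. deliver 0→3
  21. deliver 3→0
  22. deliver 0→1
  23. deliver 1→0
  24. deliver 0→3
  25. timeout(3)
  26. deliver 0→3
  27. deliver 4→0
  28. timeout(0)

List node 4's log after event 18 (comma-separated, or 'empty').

q

after 1 — timeout(4): n4:cand/b9/[-]
after 2 — deliver 4→3: n3:foll/b9/[-]
after 3 — deliver 3→4: ·
after 4 — deliver 4→1: n1:foll/b9/[-]
after 5 — deliver 1→4: n4:lead/b9/[-]
after 6 — deliver 4→2: n2:foll/b9/[-]
after 7 — deliver 2→4: ·
after 8 — propose(4,'q'): ·
after 9 — deliver 4→2: n2:foll/b9/[q]
after 10 — deliver 2→4: ·
after 11 — deliver 4→3: n3:foll/b9/[q]
after 12 — deliver 3→4: n4:lead/b9/[q]
after 13 — deliver 4→1: n1:foll/b9/[q]
after 14 — deliver 1→4: ·
after 15 — deliver 4→0: n0:foll/b9/[-]
after 16 — deliver 0→4: ·
after 17 — timeout(0): n0:cand/b10/[-]
after 18 — deliver 0→2: n2:foll/b10/[q]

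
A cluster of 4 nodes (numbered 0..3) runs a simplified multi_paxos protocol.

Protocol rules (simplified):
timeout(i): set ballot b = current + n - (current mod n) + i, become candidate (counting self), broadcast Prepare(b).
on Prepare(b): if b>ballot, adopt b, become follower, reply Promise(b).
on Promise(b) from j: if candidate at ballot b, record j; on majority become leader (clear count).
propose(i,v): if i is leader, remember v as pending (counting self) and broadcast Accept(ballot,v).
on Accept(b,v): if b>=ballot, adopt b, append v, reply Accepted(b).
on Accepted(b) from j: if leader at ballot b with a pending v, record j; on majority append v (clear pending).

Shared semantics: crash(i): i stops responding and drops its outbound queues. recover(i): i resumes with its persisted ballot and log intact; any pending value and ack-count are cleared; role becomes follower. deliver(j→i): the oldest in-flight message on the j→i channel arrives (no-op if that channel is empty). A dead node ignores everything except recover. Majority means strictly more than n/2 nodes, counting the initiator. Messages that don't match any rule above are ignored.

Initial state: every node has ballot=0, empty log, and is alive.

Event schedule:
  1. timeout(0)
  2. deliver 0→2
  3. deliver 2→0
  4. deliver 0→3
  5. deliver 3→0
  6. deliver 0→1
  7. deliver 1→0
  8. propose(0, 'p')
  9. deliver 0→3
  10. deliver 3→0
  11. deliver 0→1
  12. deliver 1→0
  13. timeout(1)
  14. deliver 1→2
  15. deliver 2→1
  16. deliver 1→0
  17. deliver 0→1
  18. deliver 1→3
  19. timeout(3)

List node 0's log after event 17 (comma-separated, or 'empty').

[1] timeout(0) → N0(cand b4 [-])
[2] deliver 0→2 → N2(foll b4 [-])
[3] deliver 2→0 → ∅
[4] deliver 0→3 → N3(foll b4 [-])
[5] deliver 3→0 → N0(lead b4 [-])
[6] deliver 0→1 → N1(foll b4 [-])
[7] deliver 1→0 → ∅
[8] propose(0,'p') → ∅
[9] deliver 0→3 → N3(foll b4 [p])
[10] deliver 3→0 → ∅
[11] deliver 0→1 → N1(foll b4 [p])
[12] deliver 1→0 → N0(lead b4 [p])
[13] timeout(1) → N1(cand b9 [p])
[14] deliver 1→2 → N2(foll b9 [-])
[15] deliver 2→1 → ∅
[16] deliver 1→0 → N0(foll b9 [p])
[17] deliver 0→1 → N1(lead b9 [p])

p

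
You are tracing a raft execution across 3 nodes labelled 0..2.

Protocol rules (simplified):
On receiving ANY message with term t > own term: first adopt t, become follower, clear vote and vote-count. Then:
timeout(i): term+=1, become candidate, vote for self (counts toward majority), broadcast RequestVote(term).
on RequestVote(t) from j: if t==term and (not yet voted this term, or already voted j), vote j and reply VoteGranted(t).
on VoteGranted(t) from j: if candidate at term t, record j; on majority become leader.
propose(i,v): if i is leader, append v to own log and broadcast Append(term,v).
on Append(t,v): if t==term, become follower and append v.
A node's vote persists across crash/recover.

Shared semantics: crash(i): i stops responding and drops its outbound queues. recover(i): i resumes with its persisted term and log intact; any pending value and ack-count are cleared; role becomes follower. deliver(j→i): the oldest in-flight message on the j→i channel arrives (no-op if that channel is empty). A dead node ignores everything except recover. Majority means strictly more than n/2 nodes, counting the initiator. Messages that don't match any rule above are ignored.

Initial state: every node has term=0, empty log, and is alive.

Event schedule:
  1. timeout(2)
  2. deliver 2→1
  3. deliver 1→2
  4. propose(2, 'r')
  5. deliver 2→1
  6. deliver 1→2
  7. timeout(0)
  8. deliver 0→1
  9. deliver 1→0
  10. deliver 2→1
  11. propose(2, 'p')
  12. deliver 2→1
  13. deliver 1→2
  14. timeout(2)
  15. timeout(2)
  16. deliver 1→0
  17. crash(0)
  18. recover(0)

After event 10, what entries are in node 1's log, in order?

r

1. timeout(2):  <2:cand t1 ->
2. deliver 2→1:  <1:foll t1 ->
3. deliver 1→2:  <2:lead t1 ->
4. propose(2,'r'):  <2:lead t1 r>
5. deliver 2→1:  <1:foll t1 r>
6. deliver 1→2:  nop
7. timeout(0):  <0:cand t1 ->
8. deliver 0→1:  nop
9. deliver 1→0:  nop
10. deliver 2→1:  nop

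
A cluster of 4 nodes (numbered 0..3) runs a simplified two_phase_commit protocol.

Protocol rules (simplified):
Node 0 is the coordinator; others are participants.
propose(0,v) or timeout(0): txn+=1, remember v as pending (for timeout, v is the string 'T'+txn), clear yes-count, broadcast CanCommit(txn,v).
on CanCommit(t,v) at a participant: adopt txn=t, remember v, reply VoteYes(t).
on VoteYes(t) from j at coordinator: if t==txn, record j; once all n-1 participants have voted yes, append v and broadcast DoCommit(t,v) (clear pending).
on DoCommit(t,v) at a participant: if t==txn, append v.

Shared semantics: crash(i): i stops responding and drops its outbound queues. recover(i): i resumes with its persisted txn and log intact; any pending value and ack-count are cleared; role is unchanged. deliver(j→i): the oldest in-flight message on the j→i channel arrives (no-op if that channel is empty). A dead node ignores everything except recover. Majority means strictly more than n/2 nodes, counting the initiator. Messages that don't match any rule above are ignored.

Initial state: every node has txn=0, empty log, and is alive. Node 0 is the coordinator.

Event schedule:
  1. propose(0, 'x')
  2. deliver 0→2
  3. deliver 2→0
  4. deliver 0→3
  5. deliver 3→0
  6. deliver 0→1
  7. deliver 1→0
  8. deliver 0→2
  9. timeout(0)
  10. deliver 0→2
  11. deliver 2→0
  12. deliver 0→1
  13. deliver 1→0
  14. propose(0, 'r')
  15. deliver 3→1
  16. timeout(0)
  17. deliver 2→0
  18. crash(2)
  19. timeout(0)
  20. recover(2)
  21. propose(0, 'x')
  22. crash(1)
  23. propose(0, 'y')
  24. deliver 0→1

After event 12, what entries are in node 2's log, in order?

x

[1] propose(0,'x') → N0(coor t1 [-])
[2] deliver 0→2 → N2(part t1 [-])
[3] deliver 2→0 → ∅
[4] deliver 0→3 → N3(part t1 [-])
[5] deliver 3→0 → ∅
[6] deliver 0→1 → N1(part t1 [-])
[7] deliver 1→0 → N0(coor t1 [x])
[8] deliver 0→2 → N2(part t1 [x])
[9] timeout(0) → N0(coor t2 [x])
[10] deliver 0→2 → N2(part t2 [x])
[11] deliver 2→0 → ∅
[12] deliver 0→1 → N1(part t1 [x])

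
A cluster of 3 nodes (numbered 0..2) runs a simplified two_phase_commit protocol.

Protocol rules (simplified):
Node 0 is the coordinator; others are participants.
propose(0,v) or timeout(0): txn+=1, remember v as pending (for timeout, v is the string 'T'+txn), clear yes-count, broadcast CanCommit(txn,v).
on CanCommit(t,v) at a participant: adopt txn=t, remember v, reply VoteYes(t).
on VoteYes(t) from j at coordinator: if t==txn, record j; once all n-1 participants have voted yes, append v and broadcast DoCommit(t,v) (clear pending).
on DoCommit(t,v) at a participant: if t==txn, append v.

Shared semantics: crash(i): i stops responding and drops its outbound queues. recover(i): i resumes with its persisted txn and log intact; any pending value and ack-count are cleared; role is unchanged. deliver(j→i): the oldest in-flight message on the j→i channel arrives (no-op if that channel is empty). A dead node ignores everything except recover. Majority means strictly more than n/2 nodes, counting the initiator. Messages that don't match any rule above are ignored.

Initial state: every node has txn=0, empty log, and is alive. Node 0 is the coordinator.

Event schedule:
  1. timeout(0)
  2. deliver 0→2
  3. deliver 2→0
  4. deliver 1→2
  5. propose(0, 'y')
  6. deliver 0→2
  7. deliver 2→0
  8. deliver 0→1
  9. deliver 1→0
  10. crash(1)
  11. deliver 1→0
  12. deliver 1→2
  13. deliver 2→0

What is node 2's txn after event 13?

2

step 1 timeout(0): 0={coor,t=1,log=-}
step 2 deliver 0→2: 2={part,t=1,log=-}
step 3 deliver 2→0: —
step 4 deliver 1→2: —
step 5 propose(0,'y'): 0={coor,t=2,log=-}
step 6 deliver 0→2: 2={part,t=2,log=-}
step 7 deliver 2→0: —
step 8 deliver 0→1: 1={part,t=1,log=-}
step 9 deliver 1→0: —
step 10 crash(1): 1={✗part,t=1,log=-}
step 11 deliver 1→0: —
step 12 deliver 1→2: —
step 13 deliver 2→0: —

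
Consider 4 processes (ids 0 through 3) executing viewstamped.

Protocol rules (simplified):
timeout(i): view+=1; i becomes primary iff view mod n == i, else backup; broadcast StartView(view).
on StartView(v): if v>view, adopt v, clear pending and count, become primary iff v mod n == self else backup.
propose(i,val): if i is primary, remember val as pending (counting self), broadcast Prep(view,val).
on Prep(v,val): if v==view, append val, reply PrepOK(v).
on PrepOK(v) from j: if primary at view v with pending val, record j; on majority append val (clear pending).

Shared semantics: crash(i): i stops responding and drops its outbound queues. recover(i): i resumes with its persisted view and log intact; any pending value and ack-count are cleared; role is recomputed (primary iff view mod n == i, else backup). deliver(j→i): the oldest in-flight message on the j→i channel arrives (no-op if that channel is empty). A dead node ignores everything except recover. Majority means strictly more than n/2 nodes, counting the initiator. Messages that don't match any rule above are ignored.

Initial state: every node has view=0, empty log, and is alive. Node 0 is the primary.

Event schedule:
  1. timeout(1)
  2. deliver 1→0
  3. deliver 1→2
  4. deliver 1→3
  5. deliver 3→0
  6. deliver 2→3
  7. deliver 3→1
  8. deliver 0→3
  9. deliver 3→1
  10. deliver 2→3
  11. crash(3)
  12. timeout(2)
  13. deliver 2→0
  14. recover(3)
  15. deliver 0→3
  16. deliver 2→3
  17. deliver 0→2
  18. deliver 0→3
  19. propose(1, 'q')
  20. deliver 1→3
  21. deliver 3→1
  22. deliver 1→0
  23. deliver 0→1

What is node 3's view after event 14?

1

after 1 — timeout(1): n1:prim/v1/[-]
after 2 — deliver 1→0: n0:back/v1/[-]
after 3 — deliver 1→2: n2:back/v1/[-]
after 4 — deliver 1→3: n3:back/v1/[-]
after 5 — deliver 3→0: ·
after 6 — deliver 2→3: ·
after 7 — deliver 3→1: ·
after 8 — deliver 0→3: ·
after 9 — deliver 3→1: ·
after 10 — deliver 2→3: ·
after 11 — crash(3): n3:✗back/v1/[-]
after 12 — timeout(2): n2:prim/v2/[-]
after 13 — deliver 2→0: n0:back/v2/[-]
after 14 — recover(3): n3:back/v1/[-]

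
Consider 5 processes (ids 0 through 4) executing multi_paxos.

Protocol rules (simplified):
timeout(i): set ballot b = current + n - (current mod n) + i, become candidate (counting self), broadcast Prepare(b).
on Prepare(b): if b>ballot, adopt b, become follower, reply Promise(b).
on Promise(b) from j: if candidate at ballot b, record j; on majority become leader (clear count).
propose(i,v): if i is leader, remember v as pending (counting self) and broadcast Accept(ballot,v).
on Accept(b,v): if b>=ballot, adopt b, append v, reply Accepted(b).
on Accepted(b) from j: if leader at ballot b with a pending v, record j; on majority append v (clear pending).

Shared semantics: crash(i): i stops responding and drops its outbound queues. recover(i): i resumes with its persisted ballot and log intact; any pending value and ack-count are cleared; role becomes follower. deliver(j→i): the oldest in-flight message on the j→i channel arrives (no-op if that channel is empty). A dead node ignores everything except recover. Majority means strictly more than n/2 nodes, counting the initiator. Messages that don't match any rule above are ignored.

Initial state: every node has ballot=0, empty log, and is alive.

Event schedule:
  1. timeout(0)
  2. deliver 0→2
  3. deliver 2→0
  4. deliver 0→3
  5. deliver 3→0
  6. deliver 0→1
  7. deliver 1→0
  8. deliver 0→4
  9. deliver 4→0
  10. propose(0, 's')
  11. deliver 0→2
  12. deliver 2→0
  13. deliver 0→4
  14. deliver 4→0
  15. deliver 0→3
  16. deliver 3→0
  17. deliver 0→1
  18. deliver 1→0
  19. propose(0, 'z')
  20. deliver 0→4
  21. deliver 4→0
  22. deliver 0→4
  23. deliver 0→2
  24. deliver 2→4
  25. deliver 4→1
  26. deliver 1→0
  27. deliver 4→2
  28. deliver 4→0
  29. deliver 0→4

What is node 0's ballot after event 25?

e1 timeout(0): 0[cand,b=5,-]
e2 deliver 0→2: 2[foll,b=5,-]
e3 deliver 2→0: ·
e4 deliver 0→3: 3[foll,b=5,-]
e5 deliver 3→0: 0[lead,b=5,-]
e6 deliver 0→1: 1[foll,b=5,-]
e7 deliver 1→0: ·
e8 deliver 0→4: 4[foll,b=5,-]
e9 deliver 4→0: ·
e10 propose(0,'s'): ·
e11 deliver 0→2: 2[foll,b=5,s]
e12 deliver 2→0: ·
e13 deliver 0→4: 4[foll,b=5,s]
e14 deliver 4→0: 0[lead,b=5,s]
e15 deliver 0→3: 3[foll,b=5,s]
e16 deliver 3→0: ·
e17 deliver 0→1: 1[foll,b=5,s]
e18 deliver 1→0: ·
e19 propose(0,'z'): ·
e20 deliver 0→4: 4[foll,b=5,s,z]
e21 deliver 4→0: ·
e22 deliver 0→4: ·
e23 deliver 0→2: 2[foll,b=5,s,z]
e24 deliver 2→4: ·
e25 deliver 4→1: ·

5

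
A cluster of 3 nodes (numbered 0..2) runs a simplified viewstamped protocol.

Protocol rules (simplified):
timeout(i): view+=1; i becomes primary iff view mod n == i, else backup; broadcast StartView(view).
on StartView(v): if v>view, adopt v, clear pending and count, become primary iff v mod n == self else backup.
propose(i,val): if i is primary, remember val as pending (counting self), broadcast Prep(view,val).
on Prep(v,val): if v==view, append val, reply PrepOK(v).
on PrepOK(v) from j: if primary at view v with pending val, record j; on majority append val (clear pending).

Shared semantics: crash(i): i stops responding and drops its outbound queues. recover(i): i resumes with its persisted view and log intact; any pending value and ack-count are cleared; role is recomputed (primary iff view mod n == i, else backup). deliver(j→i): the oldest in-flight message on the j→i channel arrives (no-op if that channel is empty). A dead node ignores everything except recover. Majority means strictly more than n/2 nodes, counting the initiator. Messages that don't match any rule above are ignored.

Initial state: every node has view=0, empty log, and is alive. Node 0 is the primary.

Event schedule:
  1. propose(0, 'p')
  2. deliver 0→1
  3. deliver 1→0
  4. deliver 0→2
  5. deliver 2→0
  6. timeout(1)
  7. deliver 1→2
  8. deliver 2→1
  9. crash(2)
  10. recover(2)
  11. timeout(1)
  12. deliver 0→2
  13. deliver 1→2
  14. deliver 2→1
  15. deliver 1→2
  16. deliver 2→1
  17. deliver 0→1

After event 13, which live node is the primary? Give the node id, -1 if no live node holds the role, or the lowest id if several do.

0

step 1 propose(0,'p'): —
step 2 deliver 0→1: 1={back,v=0,log=p}
step 3 deliver 1→0: 0={prim,v=0,log=p}
step 4 deliver 0→2: 2={back,v=0,log=p}
step 5 deliver 2→0: —
step 6 timeout(1): 1={prim,v=1,log=p}
step 7 deliver 1→2: 2={back,v=1,log=p}
step 8 deliver 2→1: —
step 9 crash(2): 2={✗back,v=1,log=p}
step 10 recover(2): 2={back,v=1,log=p}
step 11 timeout(1): 1={back,v=2,log=p}
step 12 deliver 0→2: —
step 13 deliver 1→2: 2={prim,v=2,log=p}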